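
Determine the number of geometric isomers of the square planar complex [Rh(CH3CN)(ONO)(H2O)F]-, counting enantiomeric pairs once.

In a square planar complex each vertex has one trans partner and two cis neighbours.
Working through the distinct placements yields 3 geometric isomers: (CH3CN/H2O trans, F/ONO trans); (CH3CN/ONO trans, F/H2O trans); (CH3CN/F trans, H2O/ONO trans).

3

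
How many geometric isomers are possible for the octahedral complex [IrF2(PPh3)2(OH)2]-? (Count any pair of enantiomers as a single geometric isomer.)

5

In an octahedral complex each vertex has one trans partner and four cis neighbours.
Systematic placement gives 5 geometric isomers: F trans, PPh3 trans, OH trans; F trans, PPh3 cis, OH cis; F cis, PPh3 trans, OH cis; F cis, PPh3 cis, OH cis (chiral); F cis, PPh3 cis, OH trans.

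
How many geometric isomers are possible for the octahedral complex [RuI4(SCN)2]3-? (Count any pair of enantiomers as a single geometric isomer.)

Working through the distinct placements yields 2 geometric isomers: SCN trans; SCN cis.

2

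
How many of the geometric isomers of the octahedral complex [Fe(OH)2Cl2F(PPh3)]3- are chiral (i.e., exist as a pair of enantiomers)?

2

In an octahedral complex each vertex has one trans partner and four cis neighbours.
Working through the distinct placements yields 6 geometric isomers: OH cis, Cl trans; OH trans, Cl trans; OH cis, Cl cis (3 arrangements, 2 chiral); OH trans, Cl cis.
Of these, 2 lack any improper symmetry element and so occur as enantiomeric pairs, giving 6 + 2 = 8 stereoisomers in total.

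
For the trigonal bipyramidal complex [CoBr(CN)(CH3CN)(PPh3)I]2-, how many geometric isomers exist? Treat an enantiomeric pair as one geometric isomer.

10

In a trigonal bipyramid the two axial positions differ from the three equatorial ones.
Placing the ligands in turn and identifying arrangements related by rotation or reflection leaves 10 distinct geometric isomers.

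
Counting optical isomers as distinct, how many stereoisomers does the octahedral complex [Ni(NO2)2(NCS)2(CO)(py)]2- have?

In an octahedral complex each vertex has one trans partner and four cis neighbours.
The distinct arrangements are (6 in all): NO2 cis, NCS cis (3 arrangements, 2 chiral); NO2 trans, NCS cis; NO2 cis, NCS trans; NO2 trans, NCS trans.
Of these, 2 lack any improper symmetry element and so occur as enantiomeric pairs, giving 6 + 2 = 8 stereoisomers in total.

8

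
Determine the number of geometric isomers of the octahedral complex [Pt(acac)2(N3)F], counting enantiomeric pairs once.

2

An octahedron has six vertices in three trans pairs; every non-trans pair is cis.
Each acac is bidentate and must span two cis positions.
There are 2 geometric isomers: N3 and F mutually trans; N3 and F mutually cis (chiral).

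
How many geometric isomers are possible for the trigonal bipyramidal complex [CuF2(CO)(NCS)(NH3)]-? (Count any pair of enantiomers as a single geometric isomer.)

7

A trigonal bipyramid has two axial and three equatorial sites, which are chemically inequivalent.
Systematic enumeration (placing each ligand type in turn and discarding arrangements equivalent by rotation or reflection) gives 7 geometric isomers.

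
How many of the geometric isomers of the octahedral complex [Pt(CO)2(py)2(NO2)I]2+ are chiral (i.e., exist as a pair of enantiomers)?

The distinct arrangements are (6 in all): CO trans, py trans; CO trans, py cis; CO cis, py trans; CO cis, py cis (3 arrangements, 2 chiral).
Of these, 2 lack any improper symmetry element and so occur as enantiomeric pairs, giving 6 + 2 = 8 stereoisomers in total.

2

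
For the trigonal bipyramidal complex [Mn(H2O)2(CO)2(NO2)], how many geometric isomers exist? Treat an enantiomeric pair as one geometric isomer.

5

In a trigonal bipyramid the two axial positions differ from the three equatorial ones.
Placing the ligands in turn and identifying arrangements related by rotation or reflection leaves 5 distinct geometric isomers.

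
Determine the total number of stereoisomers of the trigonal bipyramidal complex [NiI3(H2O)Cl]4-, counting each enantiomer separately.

There are 4 geometric isomers: H2O axial, Cl axial; H2O equatorial, Cl axial; H2O axial, Cl equatorial; H2O equatorial, Cl equatorial.
Each arrangement has an internal mirror plane or centre of symmetry, so none is chiral.

4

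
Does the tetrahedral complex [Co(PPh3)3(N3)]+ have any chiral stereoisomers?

no

In a tetrahedral complex all four positions are equivalent and every pair of ligands is adjacent — there is no cis/trans distinction.
Only one geometric arrangement is possible.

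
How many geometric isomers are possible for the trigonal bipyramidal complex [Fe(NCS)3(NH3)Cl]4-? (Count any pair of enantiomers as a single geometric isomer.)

Working through the distinct placements yields 4 geometric isomers: NH3 equatorial, Cl axial; NH3 axial, Cl axial; NH3 equatorial, Cl equatorial; NH3 axial, Cl equatorial.

4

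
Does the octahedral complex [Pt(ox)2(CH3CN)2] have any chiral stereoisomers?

yes

An octahedron has six vertices in three trans pairs; every non-trans pair is cis.
Each ox is bidentate and must span two cis positions.
Systematic placement gives 2 geometric isomers: CH3CN trans; CH3CN cis (chiral).
One of these lacks any improper symmetry element and so occurs as an enantiomeric pair, giving 2 + 1 = 3 stereoisomers in total.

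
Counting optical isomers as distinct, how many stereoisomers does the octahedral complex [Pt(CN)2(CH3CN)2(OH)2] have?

In an octahedral complex each vertex has one trans partner and four cis neighbours.
Working through the distinct placements yields 5 geometric isomers: CN trans, CH3CN trans, OH trans; CN cis, CH3CN trans, OH cis; CN cis, CH3CN cis, OH trans; CN cis, CH3CN cis, OH cis (chiral); CN trans, CH3CN cis, OH cis.
One of these lacks any improper symmetry element and so occurs as an enantiomeric pair, giving 5 + 1 = 6 stereoisomers in total.

6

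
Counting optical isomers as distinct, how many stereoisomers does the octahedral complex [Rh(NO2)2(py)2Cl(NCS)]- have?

8

In an octahedral complex each vertex has one trans partner and four cis neighbours.
There are 6 geometric isomers: NO2 trans, py trans; NO2 cis, py cis (3 arrangements, 2 chiral); NO2 cis, py trans; NO2 trans, py cis.
Of these, 2 lack any improper symmetry element and so occur as enantiomeric pairs, giving 6 + 2 = 8 stereoisomers in total.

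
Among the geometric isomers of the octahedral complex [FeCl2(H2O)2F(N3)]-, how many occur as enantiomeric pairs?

An octahedron has six vertices in three trans pairs; every non-trans pair is cis.
Systematic placement gives 6 geometric isomers: Cl trans, H2O cis; Cl trans, H2O trans; Cl cis, H2O cis (3 arrangements, 2 chiral); Cl cis, H2O trans.
Of these, 2 lack any improper symmetry element and so occur as enantiomeric pairs, giving 6 + 2 = 8 stereoisomers in total.

2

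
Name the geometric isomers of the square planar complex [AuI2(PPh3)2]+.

A square has two trans pairs of vertices; adjacent vertices are cis.
There are 2 geometric isomers: I cis; I trans.

cis and trans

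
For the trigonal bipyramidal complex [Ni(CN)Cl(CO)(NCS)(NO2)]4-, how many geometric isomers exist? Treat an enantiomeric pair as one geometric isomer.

10

A trigonal bipyramid has two axial and three equatorial sites, which are chemically inequivalent.
Placing the ligands in turn and identifying arrangements related by rotation or reflection leaves 10 distinct geometric isomers.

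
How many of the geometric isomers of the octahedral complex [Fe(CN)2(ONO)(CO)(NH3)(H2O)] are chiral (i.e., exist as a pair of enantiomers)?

The six octahedral sites form three mutually perpendicular trans pairs.
Exhaustive case analysis gives 9 geometric isomers.
Of these, 6 lack any improper symmetry element and so occur as enantiomeric pairs, giving 9 + 6 = 15 stereoisomers in total.

6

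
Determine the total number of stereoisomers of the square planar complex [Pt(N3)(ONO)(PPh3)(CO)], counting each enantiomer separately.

A square has two trans pairs of vertices; adjacent vertices are cis.
Working through the distinct placements yields 3 geometric isomers: (CO/ONO trans, N3/PPh3 trans); (CO/PPh3 trans, N3/ONO trans); (CO/N3 trans, ONO/PPh3 trans).
Each arrangement has an internal mirror plane or centre of symmetry, so none is chiral.

3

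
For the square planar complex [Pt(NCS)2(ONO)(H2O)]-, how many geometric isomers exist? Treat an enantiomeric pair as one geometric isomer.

In a square planar complex each vertex has one trans partner and two cis neighbours.
Working through the distinct placements yields 2 geometric isomers: NCS cis; NCS trans.

2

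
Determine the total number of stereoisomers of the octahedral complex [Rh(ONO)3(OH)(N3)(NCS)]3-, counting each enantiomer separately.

In an octahedral complex each vertex has one trans partner and four cis neighbours.
Working through the distinct placements yields 4 geometric isomers: ONO mer (3 arrangements); ONO fac (chiral).
One of these lacks any improper symmetry element and so occurs as an enantiomeric pair, giving 4 + 1 = 5 stereoisomers in total.

5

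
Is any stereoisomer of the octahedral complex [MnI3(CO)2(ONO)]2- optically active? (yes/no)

Working through the distinct placements yields 3 geometric isomers: I mer, CO trans; I fac, CO cis; I mer, CO cis.
Each arrangement has an internal mirror plane or centre of symmetry, so none is chiral.

no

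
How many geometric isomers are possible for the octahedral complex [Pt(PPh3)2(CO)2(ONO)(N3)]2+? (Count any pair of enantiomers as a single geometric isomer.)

6

The six octahedral sites form three mutually perpendicular trans pairs.
The distinct arrangements are (6 in all): PPh3 trans, CO trans; PPh3 cis, CO trans; PPh3 trans, CO cis; PPh3 cis, CO cis (3 arrangements, 2 chiral).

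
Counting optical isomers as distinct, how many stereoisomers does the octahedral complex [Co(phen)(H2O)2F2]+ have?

4

In an octahedral complex each vertex has one trans partner and four cis neighbours.
Each phen is bidentate and must span two cis positions.
There are 3 geometric isomers: H2O cis, F trans; H2O cis, F cis (chiral); H2O trans, F cis.
One of these lacks any improper symmetry element and so occurs as an enantiomeric pair, giving 3 + 1 = 4 stereoisomers in total.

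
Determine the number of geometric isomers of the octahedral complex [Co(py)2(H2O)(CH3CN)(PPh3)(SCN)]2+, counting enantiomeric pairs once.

In an octahedral complex each vertex has one trans partner and four cis neighbours.
Placing the ligands in turn and identifying arrangements related by rotation or reflection leaves 9 distinct geometric isomers.

9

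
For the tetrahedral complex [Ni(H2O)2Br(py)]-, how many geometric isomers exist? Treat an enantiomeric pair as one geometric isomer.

1

All four vertices of a tetrahedron are equivalent and mutually adjacent, so cis/trans isomerism cannot arise.
Only one geometric arrangement is possible.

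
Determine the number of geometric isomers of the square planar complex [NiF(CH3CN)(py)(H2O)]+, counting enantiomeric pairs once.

3

A square has two trans pairs of vertices; adjacent vertices are cis.
The distinct arrangements are (3 in all): (CH3CN/H2O trans, F/py trans); (CH3CN/py trans, F/H2O trans); (CH3CN/F trans, H2O/py trans).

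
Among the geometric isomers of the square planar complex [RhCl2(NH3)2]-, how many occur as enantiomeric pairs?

0

A square has two trans pairs of vertices; adjacent vertices are cis.
There are 2 geometric isomers: Cl cis; Cl trans.
Each arrangement has an internal mirror plane or centre of symmetry, so none is chiral.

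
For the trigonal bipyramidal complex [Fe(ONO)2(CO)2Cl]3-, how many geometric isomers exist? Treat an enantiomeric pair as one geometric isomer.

A trigonal bipyramid has two axial and three equatorial sites, which are chemically inequivalent.
Exhaustive case analysis gives 5 geometric isomers.

5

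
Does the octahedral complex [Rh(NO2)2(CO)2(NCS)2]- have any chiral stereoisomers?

yes

In an octahedral complex each vertex has one trans partner and four cis neighbours.
There are 5 geometric isomers: NO2 trans, CO trans, NCS trans; NO2 cis, CO trans, NCS cis; NO2 trans, CO cis, NCS cis; NO2 cis, CO cis, NCS cis (chiral); NO2 cis, CO cis, NCS trans.
One of these lacks any improper symmetry element and so occurs as an enantiomeric pair, giving 5 + 1 = 6 stereoisomers in total.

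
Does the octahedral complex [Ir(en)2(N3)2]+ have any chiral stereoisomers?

In an octahedral complex each vertex has one trans partner and four cis neighbours.
Each en is bidentate and must span two cis positions.
Working through the distinct placements yields 2 geometric isomers: N3 trans; N3 cis (chiral).
One of these lacks any improper symmetry element and so occurs as an enantiomeric pair, giving 2 + 1 = 3 stereoisomers in total.

yes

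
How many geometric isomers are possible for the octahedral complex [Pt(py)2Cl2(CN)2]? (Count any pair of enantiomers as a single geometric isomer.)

An octahedron has six vertices in three trans pairs; every non-trans pair is cis.
There are 5 geometric isomers: py trans, Cl trans, CN trans; py cis, Cl cis, CN trans; py trans, Cl cis, CN cis; py cis, Cl cis, CN cis (chiral); py cis, Cl trans, CN cis.

5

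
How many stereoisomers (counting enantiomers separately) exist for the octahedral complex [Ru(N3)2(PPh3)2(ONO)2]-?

The six octahedral sites form three mutually perpendicular trans pairs.
Working through the distinct placements yields 5 geometric isomers: N3 trans, PPh3 trans, ONO trans; N3 trans, PPh3 cis, ONO cis; N3 cis, PPh3 trans, ONO cis; N3 cis, PPh3 cis, ONO cis (chiral); N3 cis, PPh3 cis, ONO trans.
One of these lacks any improper symmetry element and so occurs as an enantiomeric pair, giving 5 + 1 = 6 stereoisomers in total.

6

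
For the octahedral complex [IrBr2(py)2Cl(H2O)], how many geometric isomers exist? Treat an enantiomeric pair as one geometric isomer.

Working through the distinct placements yields 6 geometric isomers: Br trans, py trans; Br trans, py cis; Br cis, py trans; Br cis, py cis (3 arrangements, 2 chiral).

6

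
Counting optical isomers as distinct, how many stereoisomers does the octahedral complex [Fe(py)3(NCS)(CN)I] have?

5

The six octahedral sites form three mutually perpendicular trans pairs.
Working through the distinct placements yields 4 geometric isomers: py mer (3 arrangements); py fac (chiral).
One of these lacks any improper symmetry element and so occurs as an enantiomeric pair, giving 4 + 1 = 5 stereoisomers in total.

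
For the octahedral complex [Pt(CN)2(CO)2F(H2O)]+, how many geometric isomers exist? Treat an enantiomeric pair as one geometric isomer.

An octahedron has six vertices in three trans pairs; every non-trans pair is cis.
Systematic placement gives 6 geometric isomers: CN trans, CO trans; CN trans, CO cis; CN cis, CO cis (3 arrangements, 2 chiral); CN cis, CO trans.

6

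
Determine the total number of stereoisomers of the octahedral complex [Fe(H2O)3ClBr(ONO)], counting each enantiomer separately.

An octahedron has six vertices in three trans pairs; every non-trans pair is cis.
Working through the distinct placements yields 4 geometric isomers: H2O mer (3 arrangements); H2O fac (chiral).
One of these lacks any improper symmetry element and so occurs as an enantiomeric pair, giving 4 + 1 = 5 stereoisomers in total.

5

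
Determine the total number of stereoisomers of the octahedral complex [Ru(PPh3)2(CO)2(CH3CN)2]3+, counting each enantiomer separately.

6

An octahedron has six vertices in three trans pairs; every non-trans pair is cis.
Working through the distinct placements yields 5 geometric isomers: PPh3 trans, CO trans, CH3CN trans; PPh3 cis, CO cis, CH3CN trans; PPh3 trans, CO cis, CH3CN cis; PPh3 cis, CO cis, CH3CN cis (chiral); PPh3 cis, CO trans, CH3CN cis.
One of these lacks any improper symmetry element and so occurs as an enantiomeric pair, giving 5 + 1 = 6 stereoisomers in total.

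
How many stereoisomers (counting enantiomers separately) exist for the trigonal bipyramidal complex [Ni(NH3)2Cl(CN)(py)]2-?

10

A trigonal bipyramid has two axial and three equatorial sites, which are chemically inequivalent.
Exhaustive case analysis gives 7 geometric isomers.
Of these, 3 lack any improper symmetry element and so occur as enantiomeric pairs, giving 7 + 3 = 10 stereoisomers in total.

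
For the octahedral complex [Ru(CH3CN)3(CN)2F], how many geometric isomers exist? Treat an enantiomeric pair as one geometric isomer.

3

The six octahedral sites form three mutually perpendicular trans pairs.
Systematic placement gives 3 geometric isomers: CH3CN mer, CN cis; CH3CN mer, CN trans; CH3CN fac, CN cis.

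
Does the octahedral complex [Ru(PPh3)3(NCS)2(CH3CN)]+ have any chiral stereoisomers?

no

In an octahedral complex each vertex has one trans partner and four cis neighbours.
Working through the distinct placements yields 3 geometric isomers: PPh3 mer, NCS cis; PPh3 mer, NCS trans; PPh3 fac, NCS cis.
Each arrangement has an internal mirror plane or centre of symmetry, so none is chiral.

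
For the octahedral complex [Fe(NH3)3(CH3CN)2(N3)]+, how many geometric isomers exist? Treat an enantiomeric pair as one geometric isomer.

An octahedron has six vertices in three trans pairs; every non-trans pair is cis.
Systematic placement gives 3 geometric isomers: NH3 mer, CH3CN trans; NH3 mer, CH3CN cis; NH3 fac, CH3CN cis.

3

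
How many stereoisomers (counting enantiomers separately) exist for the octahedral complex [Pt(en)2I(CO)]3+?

3

An octahedron has six vertices in three trans pairs; every non-trans pair is cis.
Each en is bidentate and must span two cis positions.
There are 2 geometric isomers: I and CO mutually trans; I and CO mutually cis (chiral).
One of these lacks any improper symmetry element and so occurs as an enantiomeric pair, giving 2 + 1 = 3 stereoisomers in total.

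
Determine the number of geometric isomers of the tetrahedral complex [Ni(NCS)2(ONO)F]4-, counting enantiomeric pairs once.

In a tetrahedral complex all four positions are equivalent and every pair of ligands is adjacent — there is no cis/trans distinction.
Only one geometric arrangement is possible.

1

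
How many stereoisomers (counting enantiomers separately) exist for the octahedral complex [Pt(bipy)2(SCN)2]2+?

3

An octahedron has six vertices in three trans pairs; every non-trans pair is cis.
Each bipy is bidentate and must span two cis positions.
Working through the distinct placements yields 2 geometric isomers: SCN trans; SCN cis (chiral).
One of these lacks any improper symmetry element and so occurs as an enantiomeric pair, giving 2 + 1 = 3 stereoisomers in total.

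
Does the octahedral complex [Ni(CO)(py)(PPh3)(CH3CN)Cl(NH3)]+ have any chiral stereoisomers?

yes

The six octahedral sites form three mutually perpendicular trans pairs.
Systematic enumeration (placing each ligand type in turn and discarding arrangements equivalent by rotation or reflection) gives 15 geometric isomers.
Of these, 15 lack any improper symmetry element and so occur as enantiomeric pairs, giving 15 + 15 = 30 stereoisomers in total.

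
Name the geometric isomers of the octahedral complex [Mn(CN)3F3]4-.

In an octahedral complex each vertex has one trans partner and four cis neighbours.
The distinct arrangements are (2 in all): CN mer; CN fac.

fac and mer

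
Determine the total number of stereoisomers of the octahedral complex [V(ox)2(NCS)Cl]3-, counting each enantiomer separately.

The six octahedral sites form three mutually perpendicular trans pairs.
Each ox is bidentate and must span two cis positions.
Working through the distinct placements yields 2 geometric isomers: NCS and Cl mutually trans; NCS and Cl mutually cis (chiral).
One of these lacks any improper symmetry element and so occurs as an enantiomeric pair, giving 2 + 1 = 3 stereoisomers in total.

3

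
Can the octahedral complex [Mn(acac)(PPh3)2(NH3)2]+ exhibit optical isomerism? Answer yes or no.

yes

In an octahedral complex each vertex has one trans partner and four cis neighbours.
Each acac is bidentate and must span two cis positions.
There are 3 geometric isomers: PPh3 cis, NH3 trans; PPh3 cis, NH3 cis (chiral); PPh3 trans, NH3 cis.
One of these lacks any improper symmetry element and so occurs as an enantiomeric pair, giving 3 + 1 = 4 stereoisomers in total.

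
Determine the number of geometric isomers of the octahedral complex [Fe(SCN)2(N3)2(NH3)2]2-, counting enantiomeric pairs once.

In an octahedral complex each vertex has one trans partner and four cis neighbours.
Working through the distinct placements yields 5 geometric isomers: SCN trans, N3 trans, NH3 trans; SCN cis, N3 trans, NH3 cis; SCN trans, N3 cis, NH3 cis; SCN cis, N3 cis, NH3 cis (chiral); SCN cis, N3 cis, NH3 trans.

5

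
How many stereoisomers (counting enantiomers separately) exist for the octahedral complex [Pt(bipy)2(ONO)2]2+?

3

An octahedron has six vertices in three trans pairs; every non-trans pair is cis.
Each bipy is bidentate and must span two cis positions.
Systematic placement gives 2 geometric isomers: ONO trans; ONO cis (chiral).
One of these lacks any improper symmetry element and so occurs as an enantiomeric pair, giving 2 + 1 = 3 stereoisomers in total.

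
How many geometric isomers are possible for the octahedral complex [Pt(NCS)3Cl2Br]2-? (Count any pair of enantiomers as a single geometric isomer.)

3

In an octahedral complex each vertex has one trans partner and four cis neighbours.
Systematic placement gives 3 geometric isomers: NCS mer, Cl cis; NCS mer, Cl trans; NCS fac, Cl cis.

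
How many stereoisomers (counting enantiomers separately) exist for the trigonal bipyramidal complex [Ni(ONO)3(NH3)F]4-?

A trigonal bipyramid has two axial and three equatorial sites, which are chemically inequivalent.
Working through the distinct placements yields 4 geometric isomers: NH3 axial, F axial; NH3 equatorial, F axial; NH3 axial, F equatorial; NH3 equatorial, F equatorial.
Each arrangement has an internal mirror plane or centre of symmetry, so none is chiral.

4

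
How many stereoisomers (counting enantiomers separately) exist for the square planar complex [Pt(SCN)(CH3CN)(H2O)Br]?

3

Systematic placement gives 3 geometric isomers: (Br/H2O trans, CH3CN/SCN trans); (Br/SCN trans, CH3CN/H2O trans); (Br/CH3CN trans, H2O/SCN trans).
Each arrangement has an internal mirror plane or centre of symmetry, so none is chiral.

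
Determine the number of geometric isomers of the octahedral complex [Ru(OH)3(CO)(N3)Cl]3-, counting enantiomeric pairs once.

An octahedron has six vertices in three trans pairs; every non-trans pair is cis.
The distinct arrangements are (4 in all): OH mer (3 arrangements); OH fac (chiral).

4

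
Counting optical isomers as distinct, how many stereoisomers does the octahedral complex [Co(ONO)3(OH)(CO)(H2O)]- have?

5

In an octahedral complex each vertex has one trans partner and four cis neighbours.
There are 4 geometric isomers: ONO mer (3 arrangements); ONO fac (chiral).
One of these lacks any improper symmetry element and so occurs as an enantiomeric pair, giving 4 + 1 = 5 stereoisomers in total.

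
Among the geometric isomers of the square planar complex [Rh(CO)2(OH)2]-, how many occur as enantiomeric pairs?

In a square planar complex each vertex has one trans partner and two cis neighbours.
Systematic placement gives 2 geometric isomers: CO cis; CO trans.
Each arrangement has an internal mirror plane or centre of symmetry, so none is chiral.

0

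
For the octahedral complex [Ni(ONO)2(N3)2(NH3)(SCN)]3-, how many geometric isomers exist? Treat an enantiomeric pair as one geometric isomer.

The six octahedral sites form three mutually perpendicular trans pairs.
Working through the distinct placements yields 6 geometric isomers: ONO cis, N3 trans; ONO trans, N3 trans; ONO cis, N3 cis (3 arrangements, 2 chiral); ONO trans, N3 cis.

6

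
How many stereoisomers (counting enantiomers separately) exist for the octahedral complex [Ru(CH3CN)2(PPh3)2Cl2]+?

An octahedron has six vertices in three trans pairs; every non-trans pair is cis.
The distinct arrangements are (5 in all): CH3CN trans, PPh3 trans, Cl trans; CH3CN trans, PPh3 cis, Cl cis; CH3CN cis, PPh3 trans, Cl cis; CH3CN cis, PPh3 cis, Cl cis (chiral); CH3CN cis, PPh3 cis, Cl trans.
One of these lacks any improper symmetry element and so occurs as an enantiomeric pair, giving 5 + 1 = 6 stereoisomers in total.

6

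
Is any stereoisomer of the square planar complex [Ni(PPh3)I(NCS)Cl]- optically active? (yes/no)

A square has two trans pairs of vertices; adjacent vertices are cis.
Systematic placement gives 3 geometric isomers: (Cl/NCS trans, I/PPh3 trans); (Cl/PPh3 trans, I/NCS trans); (Cl/I trans, NCS/PPh3 trans).
Each arrangement has an internal mirror plane or centre of symmetry, so none is chiral.

no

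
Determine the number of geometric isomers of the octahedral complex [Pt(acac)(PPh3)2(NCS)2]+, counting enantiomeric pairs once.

The six octahedral sites form three mutually perpendicular trans pairs.
Each acac is bidentate and must span two cis positions.
The distinct arrangements are (3 in all): PPh3 cis, NCS trans; PPh3 cis, NCS cis (chiral); PPh3 trans, NCS cis.

3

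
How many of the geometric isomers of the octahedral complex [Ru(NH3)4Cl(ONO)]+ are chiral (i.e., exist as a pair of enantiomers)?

Working through the distinct placements yields 2 geometric isomers: Cl and ONO mutually cis; Cl and ONO mutually trans.
Each arrangement has an internal mirror plane or centre of symmetry, so none is chiral.

0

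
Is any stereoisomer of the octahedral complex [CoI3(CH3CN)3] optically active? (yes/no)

An octahedron has six vertices in three trans pairs; every non-trans pair is cis.
Working through the distinct placements yields 2 geometric isomers: I mer; I fac.
Each arrangement has an internal mirror plane or centre of symmetry, so none is chiral.

no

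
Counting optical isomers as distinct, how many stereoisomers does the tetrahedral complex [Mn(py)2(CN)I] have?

1

In a tetrahedral complex all four positions are equivalent and every pair of ligands is adjacent — there is no cis/trans distinction.
Only one geometric arrangement is possible.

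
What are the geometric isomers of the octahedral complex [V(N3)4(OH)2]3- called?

cis and trans

There are 2 geometric isomers: OH trans; OH cis.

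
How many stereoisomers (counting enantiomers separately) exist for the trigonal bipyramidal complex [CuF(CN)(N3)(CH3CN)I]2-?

20

Exhaustive case analysis gives 10 geometric isomers.
Of these, 10 lack any improper symmetry element and so occur as enantiomeric pairs, giving 10 + 10 = 20 stereoisomers in total.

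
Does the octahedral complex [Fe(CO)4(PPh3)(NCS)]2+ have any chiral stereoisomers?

Working through the distinct placements yields 2 geometric isomers: PPh3 and NCS mutually trans; PPh3 and NCS mutually cis.
Each arrangement has an internal mirror plane or centre of symmetry, so none is chiral.

no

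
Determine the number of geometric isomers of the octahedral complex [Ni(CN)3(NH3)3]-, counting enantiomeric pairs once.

2

In an octahedral complex each vertex has one trans partner and four cis neighbours.
The distinct arrangements are (2 in all): CN mer; CN fac.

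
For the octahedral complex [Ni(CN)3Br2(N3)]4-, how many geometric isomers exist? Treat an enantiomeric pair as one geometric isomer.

3

The six octahedral sites form three mutually perpendicular trans pairs.
The distinct arrangements are (3 in all): CN mer, Br trans; CN fac, Br cis; CN mer, Br cis.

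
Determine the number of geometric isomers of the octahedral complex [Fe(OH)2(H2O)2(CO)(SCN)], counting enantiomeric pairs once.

6

In an octahedral complex each vertex has one trans partner and four cis neighbours.
Systematic placement gives 6 geometric isomers: OH cis, H2O cis (3 arrangements, 2 chiral); OH trans, H2O cis; OH cis, H2O trans; OH trans, H2O trans.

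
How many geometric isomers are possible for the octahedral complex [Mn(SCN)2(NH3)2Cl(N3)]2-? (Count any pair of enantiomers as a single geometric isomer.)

6

Systematic placement gives 6 geometric isomers: SCN trans, NH3 trans; SCN cis, NH3 cis (3 arrangements, 2 chiral); SCN trans, NH3 cis; SCN cis, NH3 trans.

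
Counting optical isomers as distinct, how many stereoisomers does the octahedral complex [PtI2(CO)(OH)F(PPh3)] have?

15

Exhaustive case analysis gives 9 geometric isomers.
Of these, 6 lack any improper symmetry element and so occur as enantiomeric pairs, giving 9 + 6 = 15 stereoisomers in total.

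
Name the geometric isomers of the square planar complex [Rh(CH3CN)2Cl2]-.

In a square planar complex each vertex has one trans partner and two cis neighbours.
There are 2 geometric isomers: CH3CN cis; CH3CN trans.

cis and trans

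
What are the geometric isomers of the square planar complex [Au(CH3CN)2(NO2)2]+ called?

There are 2 geometric isomers: CH3CN cis; CH3CN trans.

cis and trans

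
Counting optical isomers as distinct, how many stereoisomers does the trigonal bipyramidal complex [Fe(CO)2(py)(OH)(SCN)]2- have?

A trigonal bipyramid has two axial and three equatorial sites, which are chemically inequivalent.
Exhaustive case analysis gives 7 geometric isomers.
Of these, 3 lack any improper symmetry element and so occur as enantiomeric pairs, giving 7 + 3 = 10 stereoisomers in total.

10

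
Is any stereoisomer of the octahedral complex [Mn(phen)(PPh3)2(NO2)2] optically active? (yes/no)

yes

An octahedron has six vertices in three trans pairs; every non-trans pair is cis.
Each phen is bidentate and must span two cis positions.
There are 3 geometric isomers: PPh3 cis, NO2 trans; PPh3 cis, NO2 cis (chiral); PPh3 trans, NO2 cis.
One of these lacks any improper symmetry element and so occurs as an enantiomeric pair, giving 3 + 1 = 4 stereoisomers in total.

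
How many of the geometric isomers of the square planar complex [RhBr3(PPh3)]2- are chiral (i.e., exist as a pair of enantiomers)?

0

A square has two trans pairs of vertices; adjacent vertices are cis.
Only one geometric arrangement is possible.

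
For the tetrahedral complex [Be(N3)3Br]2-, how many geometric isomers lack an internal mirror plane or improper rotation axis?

0

Only one geometric arrangement is possible.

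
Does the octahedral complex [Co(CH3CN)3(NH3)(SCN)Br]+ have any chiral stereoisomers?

yes

In an octahedral complex each vertex has one trans partner and four cis neighbours.
Working through the distinct placements yields 4 geometric isomers: CH3CN mer (3 arrangements); CH3CN fac (chiral).
One of these lacks any improper symmetry element and so occurs as an enantiomeric pair, giving 4 + 1 = 5 stereoisomers in total.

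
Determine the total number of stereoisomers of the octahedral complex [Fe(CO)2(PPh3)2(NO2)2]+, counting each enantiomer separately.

6

Working through the distinct placements yields 5 geometric isomers: CO trans, PPh3 trans, NO2 trans; CO trans, PPh3 cis, NO2 cis; CO cis, PPh3 trans, NO2 cis; CO cis, PPh3 cis, NO2 cis (chiral); CO cis, PPh3 cis, NO2 trans.
One of these lacks any improper symmetry element and so occurs as an enantiomeric pair, giving 5 + 1 = 6 stereoisomers in total.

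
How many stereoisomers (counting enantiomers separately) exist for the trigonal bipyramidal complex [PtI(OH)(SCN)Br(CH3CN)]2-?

20

In a trigonal bipyramid the two axial positions differ from the three equatorial ones.
Placing the ligands in turn and identifying arrangements related by rotation or reflection leaves 10 distinct geometric isomers.
Of these, 10 lack any improper symmetry element and so occur as enantiomeric pairs, giving 10 + 10 = 20 stereoisomers in total.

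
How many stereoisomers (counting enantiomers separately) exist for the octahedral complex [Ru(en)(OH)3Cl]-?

2

Each en is bidentate and must span two cis positions.
The distinct arrangements are (2 in all): OH fac; OH mer.
Each arrangement has an internal mirror plane or centre of symmetry, so none is chiral.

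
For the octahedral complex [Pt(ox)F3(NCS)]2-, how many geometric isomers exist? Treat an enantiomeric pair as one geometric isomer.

The six octahedral sites form three mutually perpendicular trans pairs.
Each ox is bidentate and must span two cis positions.
Systematic placement gives 2 geometric isomers: F mer; F fac.

2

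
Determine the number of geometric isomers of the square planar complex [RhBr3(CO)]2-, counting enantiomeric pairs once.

1

A square has two trans pairs of vertices; adjacent vertices are cis.
Only one geometric arrangement is possible.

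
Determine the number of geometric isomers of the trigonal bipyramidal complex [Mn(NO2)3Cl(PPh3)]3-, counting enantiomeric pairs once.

4

A trigonal bipyramid has two axial and three equatorial sites, which are chemically inequivalent.
Systematic placement gives 4 geometric isomers: Cl axial, PPh3 equatorial; Cl axial, PPh3 axial; Cl equatorial, PPh3 equatorial; Cl equatorial, PPh3 axial.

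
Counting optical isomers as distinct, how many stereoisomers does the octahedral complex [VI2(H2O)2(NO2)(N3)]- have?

In an octahedral complex each vertex has one trans partner and four cis neighbours.
The distinct arrangements are (6 in all): I trans, H2O trans; I cis, H2O trans; I cis, H2O cis (3 arrangements, 2 chiral); I trans, H2O cis.
Of these, 2 lack any improper symmetry element and so occur as enantiomeric pairs, giving 6 + 2 = 8 stereoisomers in total.

8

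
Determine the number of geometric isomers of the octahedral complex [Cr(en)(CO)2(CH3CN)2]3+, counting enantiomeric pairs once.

3

In an octahedral complex each vertex has one trans partner and four cis neighbours.
Each en is bidentate and must span two cis positions.
There are 3 geometric isomers: CO cis, CH3CN trans; CO cis, CH3CN cis (chiral); CO trans, CH3CN cis.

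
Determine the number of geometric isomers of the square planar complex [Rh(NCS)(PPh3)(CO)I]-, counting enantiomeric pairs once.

A square has two trans pairs of vertices; adjacent vertices are cis.
Systematic placement gives 3 geometric isomers: (CO/NCS trans, I/PPh3 trans); (CO/PPh3 trans, I/NCS trans); (CO/I trans, NCS/PPh3 trans).

3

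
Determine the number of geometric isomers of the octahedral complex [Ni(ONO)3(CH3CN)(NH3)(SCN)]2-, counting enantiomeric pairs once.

4

The six octahedral sites form three mutually perpendicular trans pairs.
There are 4 geometric isomers: ONO mer (3 arrangements); ONO fac (chiral).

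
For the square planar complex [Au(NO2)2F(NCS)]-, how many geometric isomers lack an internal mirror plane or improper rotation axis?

Working through the distinct placements yields 2 geometric isomers: NO2 cis; NO2 trans.
Each arrangement has an internal mirror plane or centre of symmetry, so none is chiral.

0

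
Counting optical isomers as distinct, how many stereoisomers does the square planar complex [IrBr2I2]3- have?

A square has two trans pairs of vertices; adjacent vertices are cis.
The distinct arrangements are (2 in all): Br cis; Br trans.
Each arrangement has an internal mirror plane or centre of symmetry, so none is chiral.

2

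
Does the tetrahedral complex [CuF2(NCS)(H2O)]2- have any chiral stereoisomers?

no

Only one geometric arrangement is possible.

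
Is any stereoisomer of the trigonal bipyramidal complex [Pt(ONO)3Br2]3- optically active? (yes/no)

no

In a trigonal bipyramid the two axial positions differ from the three equatorial ones.
Systematic placement gives 3 geometric isomers: Br both axial; Br one axial, one equatorial; Br both equatorial.
Each arrangement has an internal mirror plane or centre of symmetry, so none is chiral.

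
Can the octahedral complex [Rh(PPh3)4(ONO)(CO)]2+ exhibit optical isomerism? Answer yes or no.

no

The six octahedral sites form three mutually perpendicular trans pairs.
Systematic placement gives 2 geometric isomers: ONO and CO mutually trans; ONO and CO mutually cis.
Each arrangement has an internal mirror plane or centre of symmetry, so none is chiral.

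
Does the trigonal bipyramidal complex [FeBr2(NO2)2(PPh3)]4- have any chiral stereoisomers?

yes

A trigonal bipyramid has two axial and three equatorial sites, which are chemically inequivalent.
Systematic enumeration (placing each ligand type in turn and discarding arrangements equivalent by rotation or reflection) gives 5 geometric isomers.
One of these lacks any improper symmetry element and so occurs as an enantiomeric pair, giving 5 + 1 = 6 stereoisomers in total.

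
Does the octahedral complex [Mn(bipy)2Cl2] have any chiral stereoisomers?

yes

The six octahedral sites form three mutually perpendicular trans pairs.
Each bipy is bidentate and must span two cis positions.
The distinct arrangements are (2 in all): Cl trans; Cl cis (chiral).
One of these lacks any improper symmetry element and so occurs as an enantiomeric pair, giving 2 + 1 = 3 stereoisomers in total.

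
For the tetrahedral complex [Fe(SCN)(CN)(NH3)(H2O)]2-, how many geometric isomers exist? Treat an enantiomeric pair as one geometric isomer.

All four vertices of a tetrahedron are equivalent and mutually adjacent, so cis/trans isomerism cannot arise.
Only one geometric arrangement is possible; it has no improper symmetry element, so it exists as a pair of enantiomers (2 stereoisomers).

1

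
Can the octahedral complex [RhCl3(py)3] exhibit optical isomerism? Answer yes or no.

The six octahedral sites form three mutually perpendicular trans pairs.
There are 2 geometric isomers: Cl mer; Cl fac.
Each arrangement has an internal mirror plane or centre of symmetry, so none is chiral.

no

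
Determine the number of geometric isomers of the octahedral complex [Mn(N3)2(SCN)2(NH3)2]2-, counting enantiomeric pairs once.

An octahedron has six vertices in three trans pairs; every non-trans pair is cis.
Systematic placement gives 5 geometric isomers: N3 trans, SCN trans, NH3 trans; N3 trans, SCN cis, NH3 cis; N3 cis, SCN trans, NH3 cis; N3 cis, SCN cis, NH3 cis (chiral); N3 cis, SCN cis, NH3 trans.

5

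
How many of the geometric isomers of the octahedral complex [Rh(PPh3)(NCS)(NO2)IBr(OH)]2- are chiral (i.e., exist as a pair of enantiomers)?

15

The six octahedral sites form three mutually perpendicular trans pairs.
Exhaustive case analysis gives 15 geometric isomers.
Of these, 15 lack any improper symmetry element and so occur as enantiomeric pairs, giving 15 + 15 = 30 stereoisomers in total.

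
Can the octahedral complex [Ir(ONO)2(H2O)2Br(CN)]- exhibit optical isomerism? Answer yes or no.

The distinct arrangements are (6 in all): ONO trans, H2O trans; ONO cis, H2O cis (3 arrangements, 2 chiral); ONO trans, H2O cis; ONO cis, H2O trans.
Of these, 2 lack any improper symmetry element and so occur as enantiomeric pairs, giving 6 + 2 = 8 stereoisomers in total.

yes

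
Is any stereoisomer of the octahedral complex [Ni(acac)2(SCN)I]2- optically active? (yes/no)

The six octahedral sites form three mutually perpendicular trans pairs.
Each acac is bidentate and must span two cis positions.
Systematic placement gives 2 geometric isomers: SCN and I mutually trans; SCN and I mutually cis (chiral).
One of these lacks any improper symmetry element and so occurs as an enantiomeric pair, giving 2 + 1 = 3 stereoisomers in total.

yes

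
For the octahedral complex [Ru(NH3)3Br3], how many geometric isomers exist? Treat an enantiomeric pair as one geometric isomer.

An octahedron has six vertices in three trans pairs; every non-trans pair is cis.
The distinct arrangements are (2 in all): NH3 mer; NH3 fac.

2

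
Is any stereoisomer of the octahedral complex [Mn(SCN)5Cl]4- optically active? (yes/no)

no

The six octahedral sites form three mutually perpendicular trans pairs.
Only one geometric arrangement is possible.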